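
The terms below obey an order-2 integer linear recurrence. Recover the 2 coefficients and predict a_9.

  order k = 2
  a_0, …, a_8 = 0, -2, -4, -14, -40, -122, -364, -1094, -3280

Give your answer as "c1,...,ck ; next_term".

  a_2 = 2·-2 + 3·0 = -4
  a_3 = 2·-4 + 3·-2 = -14
  a_4 = 2·-14 + 3·-4 = -40
  a_5 = 2·-40 + 3·-14 = -122
  a_6 = 2·-122 + 3·-40 = -364
  a_7 = 2·-364 + 3·-122 = -1094
  a_8 = 2·-1094 + 3·-364 = -3280
  a_9 = 2·-3280 + 3·-1094 = -9842

2,3 ; -9842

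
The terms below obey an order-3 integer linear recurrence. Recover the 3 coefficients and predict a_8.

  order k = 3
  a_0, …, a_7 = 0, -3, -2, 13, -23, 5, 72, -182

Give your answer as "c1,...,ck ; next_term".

  a_3 = -2·-2 + -3·-3 + 1·0 = 13
  a_4 = -2·13 + -3·-2 + 1·-3 = -23
  a_5 = -2·-23 + -3·13 + 1·-2 = 5
  a_6 = -2·5 + -3·-23 + 1·13 = 72
  a_7 = -2·72 + -3·5 + 1·-23 = -182
  a_8 = -2·-182 + -3·72 + 1·5 = 153

-2,-3,1 ; 153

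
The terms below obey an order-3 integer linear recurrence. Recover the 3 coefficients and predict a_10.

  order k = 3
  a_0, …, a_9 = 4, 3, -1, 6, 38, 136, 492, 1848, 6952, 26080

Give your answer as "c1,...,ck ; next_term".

4,-2,4 ; 97808

  a_3 = 4·-1 + -2·3 + 4·4 = 6
  a_4 = 4·6 + -2·-1 + 4·3 = 38
  a_5 = 4·38 + -2·6 + 4·-1 = 136
  a_6 = 4·136 + -2·38 + 4·6 = 492
  a_7 = 4·492 + -2·136 + 4·38 = 1848
  a_8 = 4·1848 + -2·492 + 4·136 = 6952
  a_9 = 4·6952 + -2·1848 + 4·492 = 26080
  a_10 = 4·26080 + -2·6952 + 4·1848 = 97808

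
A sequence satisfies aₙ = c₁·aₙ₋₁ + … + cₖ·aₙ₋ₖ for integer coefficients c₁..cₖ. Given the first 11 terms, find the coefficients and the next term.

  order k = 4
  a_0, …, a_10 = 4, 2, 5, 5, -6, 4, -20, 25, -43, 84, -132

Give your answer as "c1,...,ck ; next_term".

-1,1,-1,-1 ; 234

  a_4 = -1·5 + 1·5 + -1·2 + -1·4 = -6
  a_5 = -1·-6 + 1·5 + -1·5 + -1·2 = 4
  a_6 = -1·4 + 1·-6 + -1·5 + -1·5 = -20
  a_7 = -1·-20 + 1·4 + -1·-6 + -1·5 = 25
  a_8 = -1·25 + 1·-20 + -1·4 + -1·-6 = -43
  a_9 = -1·-43 + 1·25 + -1·-20 + -1·4 = 84
  a_10 = -1·84 + 1·-43 + -1·25 + -1·-20 = -132
  a_11 = -1·-132 + 1·84 + -1·-43 + -1·25 = 234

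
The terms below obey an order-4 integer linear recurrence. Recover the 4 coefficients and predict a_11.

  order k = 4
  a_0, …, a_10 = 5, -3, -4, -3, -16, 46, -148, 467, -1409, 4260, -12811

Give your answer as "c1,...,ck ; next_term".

-3,1,2,-3 ; 38474

  a_4 = -3·-3 + 1·-4 + 2·-3 + -3·5 = -16
  a_5 = -3·-16 + 1·-3 + 2·-4 + -3·-3 = 46
  a_6 = -3·46 + 1·-16 + 2·-3 + -3·-4 = -148
  a_7 = -3·-148 + 1·46 + 2·-16 + -3·-3 = 467
  a_8 = -3·467 + 1·-148 + 2·46 + -3·-16 = -1409
  a_9 = -3·-1409 + 1·467 + 2·-148 + -3·46 = 4260
  a_10 = -3·4260 + 1·-1409 + 2·467 + -3·-148 = -12811
  a_11 = -3·-12811 + 1·4260 + 2·-1409 + -3·467 = 38474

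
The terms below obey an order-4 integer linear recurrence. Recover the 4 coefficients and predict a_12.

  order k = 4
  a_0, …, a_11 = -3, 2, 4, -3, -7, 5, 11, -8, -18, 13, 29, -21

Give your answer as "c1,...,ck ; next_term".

  a_4 = 0·-3 + -1·4 + 0·2 + 1·-3 = -7
  a_5 = 0·-7 + -1·-3 + 0·4 + 1·2 = 5
  a_6 = 0·5 + -1·-7 + 0·-3 + 1·4 = 11
  a_7 = 0·11 + -1·5 + 0·-7 + 1·-3 = -8
  a_8 = 0·-8 + -1·11 + 0·5 + 1·-7 = -18
  a_9 = 0·-18 + -1·-8 + 0·11 + 1·5 = 13
  a_10 = 0·13 + -1·-18 + 0·-8 + 1·11 = 29
  a_11 = 0·29 + -1·13 + 0·-18 + 1·-8 = -21
  a_12 = 0·-21 + -1·29 + 0·13 + 1·-18 = -47

0,-1,0,1 ; -47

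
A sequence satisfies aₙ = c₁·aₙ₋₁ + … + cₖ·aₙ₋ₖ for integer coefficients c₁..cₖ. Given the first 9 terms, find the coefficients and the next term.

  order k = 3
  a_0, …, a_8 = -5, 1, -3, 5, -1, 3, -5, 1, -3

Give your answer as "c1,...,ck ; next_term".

0,0,-1 ; 5

  a_3 = 0·-3 + 0·1 + -1·-5 = 5
  a_4 = 0·5 + 0·-3 + -1·1 = -1
  a_5 = 0·-1 + 0·5 + -1·-3 = 3
  a_6 = 0·3 + 0·-1 + -1·5 = -5
  a_7 = 0·-5 + 0·3 + -1·-1 = 1
  a_8 = 0·1 + 0·-5 + -1·3 = -3
  a_9 = 0·-3 + 0·1 + -1·-5 = 5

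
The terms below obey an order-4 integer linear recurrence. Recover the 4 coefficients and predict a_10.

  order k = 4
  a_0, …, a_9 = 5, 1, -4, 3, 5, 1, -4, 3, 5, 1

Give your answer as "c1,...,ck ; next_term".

0,0,0,1 ; -4

  a_4 = 0·3 + 0·-4 + 0·1 + 1·5 = 5
  a_5 = 0·5 + 0·3 + 0·-4 + 1·1 = 1
  a_6 = 0·1 + 0·5 + 0·3 + 1·-4 = -4
  a_7 = 0·-4 + 0·1 + 0·5 + 1·3 = 3
  a_8 = 0·3 + 0·-4 + 0·1 + 1·5 = 5
  a_9 = 0·5 + 0·3 + 0·-4 + 1·1 = 1
  a_10 = 0·1 + 0·5 + 0·3 + 1·-4 = -4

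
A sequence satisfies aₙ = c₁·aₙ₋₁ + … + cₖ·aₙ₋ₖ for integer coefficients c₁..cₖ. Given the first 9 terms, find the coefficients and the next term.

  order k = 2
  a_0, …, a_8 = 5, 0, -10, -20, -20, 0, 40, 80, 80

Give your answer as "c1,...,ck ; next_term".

2,-2 ; 0

  a_2 = 2·0 + -2·5 = -10
  a_3 = 2·-10 + -2·0 = -20
  a_4 = 2·-20 + -2·-10 = -20
  a_5 = 2·-20 + -2·-20 = 0
  a_6 = 2·0 + -2·-20 = 40
  a_7 = 2·40 + -2·0 = 80
  a_8 = 2·80 + -2·40 = 80
  a_9 = 2·80 + -2·80 = 0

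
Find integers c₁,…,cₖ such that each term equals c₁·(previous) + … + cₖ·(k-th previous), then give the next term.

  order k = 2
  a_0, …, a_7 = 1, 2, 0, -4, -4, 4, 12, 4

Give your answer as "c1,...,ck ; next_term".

  a_2 = 1·2 + -2·1 = 0
  a_3 = 1·0 + -2·2 = -4
  a_4 = 1·-4 + -2·0 = -4
  a_5 = 1·-4 + -2·-4 = 4
  a_6 = 1·4 + -2·-4 = 12
  a_7 = 1·12 + -2·4 = 4
  a_8 = 1·4 + -2·12 = -20

1,-2 ; -20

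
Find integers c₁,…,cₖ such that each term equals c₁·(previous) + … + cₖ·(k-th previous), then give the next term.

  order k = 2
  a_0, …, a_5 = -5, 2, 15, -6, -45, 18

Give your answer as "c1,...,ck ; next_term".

  a_2 = 0·2 + -3·-5 = 15
  a_3 = 0·15 + -3·2 = -6
  a_4 = 0·-6 + -3·15 = -45
  a_5 = 0·-45 + -3·-6 = 18
  a_6 = 0·18 + -3·-45 = 135

0,-3 ; 135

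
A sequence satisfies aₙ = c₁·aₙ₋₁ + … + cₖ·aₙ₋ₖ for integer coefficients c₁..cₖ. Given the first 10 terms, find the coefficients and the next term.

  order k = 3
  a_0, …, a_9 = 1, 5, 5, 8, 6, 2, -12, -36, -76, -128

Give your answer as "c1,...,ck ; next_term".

2,0,-2 ; -184

  a_3 = 2·5 + 0·5 + -2·1 = 8
  a_4 = 2·8 + 0·5 + -2·5 = 6
  a_5 = 2·6 + 0·8 + -2·5 = 2
  a_6 = 2·2 + 0·6 + -2·8 = -12
  a_7 = 2·-12 + 0·2 + -2·6 = -36
  a_8 = 2·-36 + 0·-12 + -2·2 = -76
  a_9 = 2·-76 + 0·-36 + -2·-12 = -128
  a_10 = 2·-128 + 0·-76 + -2·-36 = -184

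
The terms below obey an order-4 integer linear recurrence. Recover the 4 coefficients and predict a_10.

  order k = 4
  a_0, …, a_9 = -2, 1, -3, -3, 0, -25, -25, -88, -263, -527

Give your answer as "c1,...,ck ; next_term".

  a_4 = 1·-3 + 3·-3 + 4·1 + -4·-2 = 0
  a_5 = 1·0 + 3·-3 + 4·-3 + -4·1 = -25
  a_6 = 1·-25 + 3·0 + 4·-3 + -4·-3 = -25
  a_7 = 1·-25 + 3·-25 + 4·0 + -4·-3 = -88
  a_8 = 1·-88 + 3·-25 + 4·-25 + -4·0 = -263
  a_9 = 1·-263 + 3·-88 + 4·-25 + -4·-25 = -527
  a_10 = 1·-527 + 3·-263 + 4·-88 + -4·-25 = -1568

1,3,4,-4 ; -1568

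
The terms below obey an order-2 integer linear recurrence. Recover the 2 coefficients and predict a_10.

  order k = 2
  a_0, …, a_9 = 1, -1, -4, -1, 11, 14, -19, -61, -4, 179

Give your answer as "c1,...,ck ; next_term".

1,-3 ; 191

  a_2 = 1·-1 + -3·1 = -4
  a_3 = 1·-4 + -3·-1 = -1
  a_4 = 1·-1 + -3·-4 = 11
  a_5 = 1·11 + -3·-1 = 14
  a_6 = 1·14 + -3·11 = -19
  a_7 = 1·-19 + -3·14 = -61
  a_8 = 1·-61 + -3·-19 = -4
  a_9 = 1·-4 + -3·-61 = 179
  a_10 = 1·179 + -3·-4 = 191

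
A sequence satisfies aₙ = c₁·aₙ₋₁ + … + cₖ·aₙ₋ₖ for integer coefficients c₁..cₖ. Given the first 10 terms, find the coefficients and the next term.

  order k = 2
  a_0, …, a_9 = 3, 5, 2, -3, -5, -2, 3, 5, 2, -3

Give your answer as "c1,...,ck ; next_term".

  a_2 = 1·5 + -1·3 = 2
  a_3 = 1·2 + -1·5 = -3
  a_4 = 1·-3 + -1·2 = -5
  a_5 = 1·-5 + -1·-3 = -2
  a_6 = 1·-2 + -1·-5 = 3
  a_7 = 1·3 + -1·-2 = 5
  a_8 = 1·5 + -1·3 = 2
  a_9 = 1·2 + -1·5 = -3
  a_10 = 1·-3 + -1·2 = -5

1,-1 ; -5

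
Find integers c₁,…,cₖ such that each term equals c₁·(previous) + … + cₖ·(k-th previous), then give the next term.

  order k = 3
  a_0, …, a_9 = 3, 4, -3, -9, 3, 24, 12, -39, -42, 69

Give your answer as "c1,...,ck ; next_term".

  a_3 = 2·-3 + -3·4 + 3·3 = -9
  a_4 = 2·-9 + -3·-3 + 3·4 = 3
  a_5 = 2·3 + -3·-9 + 3·-3 = 24
  a_6 = 2·24 + -3·3 + 3·-9 = 12
  a_7 = 2·12 + -3·24 + 3·3 = -39
  a_8 = 2·-39 + -3·12 + 3·24 = -42
  a_9 = 2·-42 + -3·-39 + 3·12 = 69
  a_10 = 2·69 + -3·-42 + 3·-39 = 147

2,-3,3 ; 147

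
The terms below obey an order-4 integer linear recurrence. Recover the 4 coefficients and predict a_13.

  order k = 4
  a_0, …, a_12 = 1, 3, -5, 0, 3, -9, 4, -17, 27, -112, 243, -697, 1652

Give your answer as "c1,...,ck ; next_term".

  a_4 = -2·0 + 2·-5 + 3·3 + 4·1 = 3
  a_5 = -2·3 + 2·0 + 3·-5 + 4·3 = -9
  a_6 = -2·-9 + 2·3 + 3·0 + 4·-5 = 4
  a_7 = -2·4 + 2·-9 + 3·3 + 4·0 = -17
  a_8 = -2·-17 + 2·4 + 3·-9 + 4·3 = 27
  a_9 = -2·27 + 2·-17 + 3·4 + 4·-9 = -112
  a_10 = -2·-112 + 2·27 + 3·-17 + 4·4 = 243
  a_11 = -2·243 + 2·-112 + 3·27 + 4·-17 = -697
  a_12 = -2·-697 + 2·243 + 3·-112 + 4·27 = 1652
  a_13 = -2·1652 + 2·-697 + 3·243 + 4·-112 = -4417

-2,2,3,4 ; -4417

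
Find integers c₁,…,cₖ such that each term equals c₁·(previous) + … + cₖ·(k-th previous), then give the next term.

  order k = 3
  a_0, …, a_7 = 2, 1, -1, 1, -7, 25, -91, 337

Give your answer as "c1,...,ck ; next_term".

-3,2,-2 ; -1243

  a_3 = -3·-1 + 2·1 + -2·2 = 1
  a_4 = -3·1 + 2·-1 + -2·1 = -7
  a_5 = -3·-7 + 2·1 + -2·-1 = 25
  a_6 = -3·25 + 2·-7 + -2·1 = -91
  a_7 = -3·-91 + 2·25 + -2·-7 = 337
  a_8 = -3·337 + 2·-91 + -2·25 = -1243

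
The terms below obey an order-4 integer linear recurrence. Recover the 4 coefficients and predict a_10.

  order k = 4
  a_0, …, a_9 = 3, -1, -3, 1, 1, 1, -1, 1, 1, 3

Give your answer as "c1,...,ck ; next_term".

  a_4 = 1·1 + 1·-3 + 0·-1 + 1·3 = 1
  a_5 = 1·1 + 1·1 + 0·-3 + 1·-1 = 1
  a_6 = 1·1 + 1·1 + 0·1 + 1·-3 = -1
  a_7 = 1·-1 + 1·1 + 0·1 + 1·1 = 1
  a_8 = 1·1 + 1·-1 + 0·1 + 1·1 = 1
  a_9 = 1·1 + 1·1 + 0·-1 + 1·1 = 3
  a_10 = 1·3 + 1·1 + 0·1 + 1·-1 = 3

1,1,0,1 ; 3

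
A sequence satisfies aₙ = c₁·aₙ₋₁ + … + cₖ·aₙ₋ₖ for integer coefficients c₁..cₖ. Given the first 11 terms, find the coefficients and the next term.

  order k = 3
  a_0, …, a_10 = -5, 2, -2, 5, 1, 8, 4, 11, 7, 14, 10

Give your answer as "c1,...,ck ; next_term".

1,1,-1 ; 17

  a_3 = 1·-2 + 1·2 + -1·-5 = 5
  a_4 = 1·5 + 1·-2 + -1·2 = 1
  a_5 = 1·1 + 1·5 + -1·-2 = 8
  a_6 = 1·8 + 1·1 + -1·5 = 4
  a_7 = 1·4 + 1·8 + -1·1 = 11
  a_8 = 1·11 + 1·4 + -1·8 = 7
  a_9 = 1·7 + 1·11 + -1·4 = 14
  a_10 = 1·14 + 1·7 + -1·11 = 10
  a_11 = 1·10 + 1·14 + -1·7 = 17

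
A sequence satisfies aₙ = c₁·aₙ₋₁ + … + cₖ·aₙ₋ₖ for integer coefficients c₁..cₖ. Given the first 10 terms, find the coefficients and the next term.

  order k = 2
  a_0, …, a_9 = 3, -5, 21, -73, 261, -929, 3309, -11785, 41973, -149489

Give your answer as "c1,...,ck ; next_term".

  a_2 = -3·-5 + 2·3 = 21
  a_3 = -3·21 + 2·-5 = -73
  a_4 = -3·-73 + 2·21 = 261
  a_5 = -3·261 + 2·-73 = -929
  a_6 = -3·-929 + 2·261 = 3309
  a_7 = -3·3309 + 2·-929 = -11785
  a_8 = -3·-11785 + 2·3309 = 41973
  a_9 = -3·41973 + 2·-11785 = -149489
  a_10 = -3·-149489 + 2·41973 = 532413

-3,2 ; 532413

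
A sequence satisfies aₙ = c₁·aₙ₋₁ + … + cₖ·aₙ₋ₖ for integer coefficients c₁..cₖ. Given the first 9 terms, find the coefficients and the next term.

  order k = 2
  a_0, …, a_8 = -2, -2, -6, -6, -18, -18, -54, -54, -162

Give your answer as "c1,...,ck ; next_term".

  a_2 = 0·-2 + 3·-2 = -6
  a_3 = 0·-6 + 3·-2 = -6
  a_4 = 0·-6 + 3·-6 = -18
  a_5 = 0·-18 + 3·-6 = -18
  a_6 = 0·-18 + 3·-18 = -54
  a_7 = 0·-54 + 3·-18 = -54
  a_8 = 0·-54 + 3·-54 = -162
  a_9 = 0·-162 + 3·-54 = -162

0,3 ; -162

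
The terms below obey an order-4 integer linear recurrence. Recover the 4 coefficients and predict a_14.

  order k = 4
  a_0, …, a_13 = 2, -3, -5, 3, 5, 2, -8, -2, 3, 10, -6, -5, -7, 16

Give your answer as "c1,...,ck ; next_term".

0,0,-1,1 ; -1

  a_4 = 0·3 + 0·-5 + -1·-3 + 1·2 = 5
  a_5 = 0·5 + 0·3 + -1·-5 + 1·-3 = 2
  a_6 = 0·2 + 0·5 + -1·3 + 1·-5 = -8
  a_7 = 0·-8 + 0·2 + -1·5 + 1·3 = -2
  a_8 = 0·-2 + 0·-8 + -1·2 + 1·5 = 3
  a_9 = 0·3 + 0·-2 + -1·-8 + 1·2 = 10
  a_10 = 0·10 + 0·3 + -1·-2 + 1·-8 = -6
  a_11 = 0·-6 + 0·10 + -1·3 + 1·-2 = -5
  a_12 = 0·-5 + 0·-6 + -1·10 + 1·3 = -7
  a_13 = 0·-7 + 0·-5 + -1·-6 + 1·10 = 16
  a_14 = 0·16 + 0·-7 + -1·-5 + 1·-6 = -1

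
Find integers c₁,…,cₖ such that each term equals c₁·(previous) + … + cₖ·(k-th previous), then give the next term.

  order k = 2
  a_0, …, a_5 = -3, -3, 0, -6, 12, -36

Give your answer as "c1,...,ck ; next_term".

  a_2 = -2·-3 + 2·-3 = 0
  a_3 = -2·0 + 2·-3 = -6
  a_4 = -2·-6 + 2·0 = 12
  a_5 = -2·12 + 2·-6 = -36
  a_6 = -2·-36 + 2·12 = 96

-2,2 ; 96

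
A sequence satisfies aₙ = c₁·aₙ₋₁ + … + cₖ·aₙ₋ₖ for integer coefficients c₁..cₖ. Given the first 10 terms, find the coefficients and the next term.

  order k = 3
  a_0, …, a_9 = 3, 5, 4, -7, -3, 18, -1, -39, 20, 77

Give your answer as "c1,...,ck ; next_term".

  a_3 = 0·4 + -2·5 + 1·3 = -7
  a_4 = 0·-7 + -2·4 + 1·5 = -3
  a_5 = 0·-3 + -2·-7 + 1·4 = 18
  a_6 = 0·18 + -2·-3 + 1·-7 = -1
  a_7 = 0·-1 + -2·18 + 1·-3 = -39
  a_8 = 0·-39 + -2·-1 + 1·18 = 20
  a_9 = 0·20 + -2·-39 + 1·-1 = 77
  a_10 = 0·77 + -2·20 + 1·-39 = -79

0,-2,1 ; -79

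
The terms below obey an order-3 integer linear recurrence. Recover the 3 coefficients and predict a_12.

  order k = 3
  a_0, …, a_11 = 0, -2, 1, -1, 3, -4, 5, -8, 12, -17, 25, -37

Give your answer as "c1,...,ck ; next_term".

-1,0,-1 ; 54

  a_3 = -1·1 + 0·-2 + -1·0 = -1
  a_4 = -1·-1 + 0·1 + -1·-2 = 3
  a_5 = -1·3 + 0·-1 + -1·1 = -4
  a_6 = -1·-4 + 0·3 + -1·-1 = 5
  a_7 = -1·5 + 0·-4 + -1·3 = -8
  a_8 = -1·-8 + 0·5 + -1·-4 = 12
  a_9 = -1·12 + 0·-8 + -1·5 = -17
  a_10 = -1·-17 + 0·12 + -1·-8 = 25
  a_11 = -1·25 + 0·-17 + -1·12 = -37
  a_12 = -1·-37 + 0·25 + -1·-17 = 54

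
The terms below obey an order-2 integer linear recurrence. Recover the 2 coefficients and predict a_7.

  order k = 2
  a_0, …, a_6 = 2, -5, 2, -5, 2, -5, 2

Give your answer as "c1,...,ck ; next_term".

0,1 ; -5

  a_2 = 0·-5 + 1·2 = 2
  a_3 = 0·2 + 1·-5 = -5
  a_4 = 0·-5 + 1·2 = 2
  a_5 = 0·2 + 1·-5 = -5
  a_6 = 0·-5 + 1·2 = 2
  a_7 = 0·2 + 1·-5 = -5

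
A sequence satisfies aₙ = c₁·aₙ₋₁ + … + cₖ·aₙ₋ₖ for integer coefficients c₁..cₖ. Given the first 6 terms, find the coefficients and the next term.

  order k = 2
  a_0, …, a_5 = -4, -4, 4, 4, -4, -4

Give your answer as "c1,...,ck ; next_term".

  a_2 = 0·-4 + -1·-4 = 4
  a_3 = 0·4 + -1·-4 = 4
  a_4 = 0·4 + -1·4 = -4
  a_5 = 0·-4 + -1·4 = -4
  a_6 = 0·-4 + -1·-4 = 4

0,-1 ; 4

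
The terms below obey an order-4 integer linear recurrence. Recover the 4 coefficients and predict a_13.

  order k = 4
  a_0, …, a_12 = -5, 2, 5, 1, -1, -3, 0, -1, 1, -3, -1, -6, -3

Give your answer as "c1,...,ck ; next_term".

  a_4 = 1·1 + 1·5 + -1·2 + 1·-5 = -1
  a_5 = 1·-1 + 1·1 + -1·5 + 1·2 = -3
  a_6 = 1·-3 + 1·-1 + -1·1 + 1·5 = 0
  a_7 = 1·0 + 1·-3 + -1·-1 + 1·1 = -1
  a_8 = 1·-1 + 1·0 + -1·-3 + 1·-1 = 1
  a_9 = 1·1 + 1·-1 + -1·0 + 1·-3 = -3
  a_10 = 1·-3 + 1·1 + -1·-1 + 1·0 = -1
  a_11 = 1·-1 + 1·-3 + -1·1 + 1·-1 = -6
  a_12 = 1·-6 + 1·-1 + -1·-3 + 1·1 = -3
  a_13 = 1·-3 + 1·-6 + -1·-1 + 1·-3 = -11

1,1,-1,1 ; -11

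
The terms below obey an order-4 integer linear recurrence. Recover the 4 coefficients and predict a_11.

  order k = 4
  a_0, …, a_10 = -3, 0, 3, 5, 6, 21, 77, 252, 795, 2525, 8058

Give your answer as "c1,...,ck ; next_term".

  a_4 = 3·5 + 0·3 + 1·0 + 3·-3 = 6
  a_5 = 3·6 + 0·5 + 1·3 + 3·0 = 21
  a_6 = 3·21 + 0·6 + 1·5 + 3·3 = 77
  a_7 = 3·77 + 0·21 + 1·6 + 3·5 = 252
  a_8 = 3·252 + 0·77 + 1·21 + 3·6 = 795
  a_9 = 3·795 + 0·252 + 1·77 + 3·21 = 2525
  a_10 = 3·2525 + 0·795 + 1·252 + 3·77 = 8058
  a_11 = 3·8058 + 0·2525 + 1·795 + 3·252 = 25725

3,0,1,3 ; 25725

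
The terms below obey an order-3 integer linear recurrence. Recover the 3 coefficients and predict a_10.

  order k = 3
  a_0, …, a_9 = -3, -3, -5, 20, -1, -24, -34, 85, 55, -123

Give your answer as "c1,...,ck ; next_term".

  a_3 = -1·-5 + -2·-3 + -3·-3 = 20
  a_4 = -1·20 + -2·-5 + -3·-3 = -1
  a_5 = -1·-1 + -2·20 + -3·-5 = -24
  a_6 = -1·-24 + -2·-1 + -3·20 = -34
  a_7 = -1·-34 + -2·-24 + -3·-1 = 85
  a_8 = -1·85 + -2·-34 + -3·-24 = 55
  a_9 = -1·55 + -2·85 + -3·-34 = -123
  a_10 = -1·-123 + -2·55 + -3·85 = -242

-1,-2,-3 ; -242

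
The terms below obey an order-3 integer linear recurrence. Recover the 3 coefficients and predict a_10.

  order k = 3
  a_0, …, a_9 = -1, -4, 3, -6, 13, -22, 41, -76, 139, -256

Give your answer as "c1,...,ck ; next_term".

-1,1,-1 ; 471

  a_3 = -1·3 + 1·-4 + -1·-1 = -6
  a_4 = -1·-6 + 1·3 + -1·-4 = 13
  a_5 = -1·13 + 1·-6 + -1·3 = -22
  a_6 = -1·-22 + 1·13 + -1·-6 = 41
  a_7 = -1·41 + 1·-22 + -1·13 = -76
  a_8 = -1·-76 + 1·41 + -1·-22 = 139
  a_9 = -1·139 + 1·-76 + -1·41 = -256
  a_10 = -1·-256 + 1·139 + -1·-76 = 471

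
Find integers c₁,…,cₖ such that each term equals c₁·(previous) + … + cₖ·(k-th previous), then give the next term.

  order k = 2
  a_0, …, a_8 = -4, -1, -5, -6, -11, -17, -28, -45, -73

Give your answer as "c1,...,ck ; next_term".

  a_2 = 1·-1 + 1·-4 = -5
  a_3 = 1·-5 + 1·-1 = -6
  a_4 = 1·-6 + 1·-5 = -11
  a_5 = 1·-11 + 1·-6 = -17
  a_6 = 1·-17 + 1·-11 = -28
  a_7 = 1·-28 + 1·-17 = -45
  a_8 = 1·-45 + 1·-28 = -73
  a_9 = 1·-73 + 1·-45 = -118

1,1 ; -118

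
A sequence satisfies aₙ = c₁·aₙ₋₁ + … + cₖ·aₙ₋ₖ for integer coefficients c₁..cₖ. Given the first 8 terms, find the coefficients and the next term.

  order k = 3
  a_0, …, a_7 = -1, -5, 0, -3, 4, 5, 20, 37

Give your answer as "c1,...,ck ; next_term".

2,1,-2 ; 84

  a_3 = 2·0 + 1·-5 + -2·-1 = -3
  a_4 = 2·-3 + 1·0 + -2·-5 = 4
  a_5 = 2·4 + 1·-3 + -2·0 = 5
  a_6 = 2·5 + 1·4 + -2·-3 = 20
  a_7 = 2·20 + 1·5 + -2·4 = 37
  a_8 = 2·37 + 1·20 + -2·5 = 84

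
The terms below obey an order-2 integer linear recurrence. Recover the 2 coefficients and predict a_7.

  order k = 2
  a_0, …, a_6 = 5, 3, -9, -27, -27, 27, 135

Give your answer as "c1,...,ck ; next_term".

2,-3 ; 189

  a_2 = 2·3 + -3·5 = -9
  a_3 = 2·-9 + -3·3 = -27
  a_4 = 2·-27 + -3·-9 = -27
  a_5 = 2·-27 + -3·-27 = 27
  a_6 = 2·27 + -3·-27 = 135
  a_7 = 2·135 + -3·27 = 189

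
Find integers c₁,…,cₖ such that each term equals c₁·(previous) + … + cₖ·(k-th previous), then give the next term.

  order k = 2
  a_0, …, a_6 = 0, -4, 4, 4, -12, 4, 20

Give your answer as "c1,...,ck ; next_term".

-1,-2 ; -28

  a_2 = -1·-4 + -2·0 = 4
  a_3 = -1·4 + -2·-4 = 4
  a_4 = -1·4 + -2·4 = -12
  a_5 = -1·-12 + -2·4 = 4
  a_6 = -1·4 + -2·-12 = 20
  a_7 = -1·20 + -2·4 = -28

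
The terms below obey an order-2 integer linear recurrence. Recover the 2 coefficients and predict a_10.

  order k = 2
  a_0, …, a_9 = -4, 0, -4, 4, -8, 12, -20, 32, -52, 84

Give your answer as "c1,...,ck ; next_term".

  a_2 = -1·0 + 1·-4 = -4
  a_3 = -1·-4 + 1·0 = 4
  a_4 = -1·4 + 1·-4 = -8
  a_5 = -1·-8 + 1·4 = 12
  a_6 = -1·12 + 1·-8 = -20
  a_7 = -1·-20 + 1·12 = 32
  a_8 = -1·32 + 1·-20 = -52
  a_9 = -1·-52 + 1·32 = 84
  a_10 = -1·84 + 1·-52 = -136

-1,1 ; -136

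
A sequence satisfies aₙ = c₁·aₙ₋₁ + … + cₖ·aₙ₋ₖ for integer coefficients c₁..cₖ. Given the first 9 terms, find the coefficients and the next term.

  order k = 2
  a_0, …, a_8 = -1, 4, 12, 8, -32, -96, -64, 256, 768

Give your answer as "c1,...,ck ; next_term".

  a_2 = 2·4 + -4·-1 = 12
  a_3 = 2·12 + -4·4 = 8
  a_4 = 2·8 + -4·12 = -32
  a_5 = 2·-32 + -4·8 = -96
  a_6 = 2·-96 + -4·-32 = -64
  a_7 = 2·-64 + -4·-96 = 256
  a_8 = 2·256 + -4·-64 = 768
  a_9 = 2·768 + -4·256 = 512

2,-4 ; 512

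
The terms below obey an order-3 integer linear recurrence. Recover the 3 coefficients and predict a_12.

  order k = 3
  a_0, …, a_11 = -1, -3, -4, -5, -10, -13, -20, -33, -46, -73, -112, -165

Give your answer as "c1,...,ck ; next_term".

0,1,2 ; -258

  a_3 = 0·-4 + 1·-3 + 2·-1 = -5
  a_4 = 0·-5 + 1·-4 + 2·-3 = -10
  a_5 = 0·-10 + 1·-5 + 2·-4 = -13
  a_6 = 0·-13 + 1·-10 + 2·-5 = -20
  a_7 = 0·-20 + 1·-13 + 2·-10 = -33
  a_8 = 0·-33 + 1·-20 + 2·-13 = -46
  a_9 = 0·-46 + 1·-33 + 2·-20 = -73
  a_10 = 0·-73 + 1·-46 + 2·-33 = -112
  a_11 = 0·-112 + 1·-73 + 2·-46 = -165
  a_12 = 0·-165 + 1·-112 + 2·-73 = -258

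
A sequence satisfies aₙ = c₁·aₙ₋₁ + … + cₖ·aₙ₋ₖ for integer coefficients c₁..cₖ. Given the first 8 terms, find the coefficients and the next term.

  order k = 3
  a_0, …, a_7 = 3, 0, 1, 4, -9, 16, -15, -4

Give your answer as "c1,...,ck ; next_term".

-2,-1,2 ; 55

  a_3 = -2·1 + -1·0 + 2·3 = 4
  a_4 = -2·4 + -1·1 + 2·0 = -9
  a_5 = -2·-9 + -1·4 + 2·1 = 16
  a_6 = -2·16 + -1·-9 + 2·4 = -15
  a_7 = -2·-15 + -1·16 + 2·-9 = -4
  a_8 = -2·-4 + -1·-15 + 2·16 = 55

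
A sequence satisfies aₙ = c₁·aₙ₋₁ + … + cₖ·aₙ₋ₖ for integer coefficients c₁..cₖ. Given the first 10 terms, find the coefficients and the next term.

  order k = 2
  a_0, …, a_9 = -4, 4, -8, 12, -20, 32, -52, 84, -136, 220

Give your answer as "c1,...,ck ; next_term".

  a_2 = -1·4 + 1·-4 = -8
  a_3 = -1·-8 + 1·4 = 12
  a_4 = -1·12 + 1·-8 = -20
  a_5 = -1·-20 + 1·12 = 32
  a_6 = -1·32 + 1·-20 = -52
  a_7 = -1·-52 + 1·32 = 84
  a_8 = -1·84 + 1·-52 = -136
  a_9 = -1·-136 + 1·84 = 220
  a_10 = -1·220 + 1·-136 = -356

-1,1 ; -356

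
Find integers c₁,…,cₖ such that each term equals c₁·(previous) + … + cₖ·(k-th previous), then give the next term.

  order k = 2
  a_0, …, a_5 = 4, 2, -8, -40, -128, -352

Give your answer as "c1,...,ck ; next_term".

4,-4 ; -896

  a_2 = 4·2 + -4·4 = -8
  a_3 = 4·-8 + -4·2 = -40
  a_4 = 4·-40 + -4·-8 = -128
  a_5 = 4·-128 + -4·-40 = -352
  a_6 = 4·-352 + -4·-128 = -896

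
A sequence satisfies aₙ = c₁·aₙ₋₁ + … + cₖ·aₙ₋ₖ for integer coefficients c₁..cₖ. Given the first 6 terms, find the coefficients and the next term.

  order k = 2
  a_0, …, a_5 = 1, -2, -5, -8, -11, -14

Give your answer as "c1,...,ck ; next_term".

2,-1 ; -17

  a_2 = 2·-2 + -1·1 = -5
  a_3 = 2·-5 + -1·-2 = -8
  a_4 = 2·-8 + -1·-5 = -11
  a_5 = 2·-11 + -1·-8 = -14
  a_6 = 2·-14 + -1·-11 = -17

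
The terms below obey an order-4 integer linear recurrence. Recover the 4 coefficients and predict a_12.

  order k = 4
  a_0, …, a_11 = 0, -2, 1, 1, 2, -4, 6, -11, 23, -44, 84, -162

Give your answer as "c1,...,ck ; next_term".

-1,1,-1,1 ; 313

  a_4 = -1·1 + 1·1 + -1·-2 + 1·0 = 2
  a_5 = -1·2 + 1·1 + -1·1 + 1·-2 = -4
  a_6 = -1·-4 + 1·2 + -1·1 + 1·1 = 6
  a_7 = -1·6 + 1·-4 + -1·2 + 1·1 = -11
  a_8 = -1·-11 + 1·6 + -1·-4 + 1·2 = 23
  a_9 = -1·23 + 1·-11 + -1·6 + 1·-4 = -44
  a_10 = -1·-44 + 1·23 + -1·-11 + 1·6 = 84
  a_11 = -1·84 + 1·-44 + -1·23 + 1·-11 = -162
  a_12 = -1·-162 + 1·84 + -1·-44 + 1·23 = 313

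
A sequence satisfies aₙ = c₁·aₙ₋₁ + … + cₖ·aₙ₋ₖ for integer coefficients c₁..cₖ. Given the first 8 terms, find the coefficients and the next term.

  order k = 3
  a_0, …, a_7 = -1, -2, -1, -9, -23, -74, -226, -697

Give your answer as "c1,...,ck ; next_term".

2,3,1 ; -2146

  a_3 = 2·-1 + 3·-2 + 1·-1 = -9
  a_4 = 2·-9 + 3·-1 + 1·-2 = -23
  a_5 = 2·-23 + 3·-9 + 1·-1 = -74
  a_6 = 2·-74 + 3·-23 + 1·-9 = -226
  a_7 = 2·-226 + 3·-74 + 1·-23 = -697
  a_8 = 2·-697 + 3·-226 + 1·-74 = -2146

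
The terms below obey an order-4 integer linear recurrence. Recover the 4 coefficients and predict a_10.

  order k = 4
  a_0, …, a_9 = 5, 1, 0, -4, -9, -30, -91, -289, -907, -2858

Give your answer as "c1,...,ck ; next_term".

3,1,-2,1 ; -8994

  a_4 = 3·-4 + 1·0 + -2·1 + 1·5 = -9
  a_5 = 3·-9 + 1·-4 + -2·0 + 1·1 = -30
  a_6 = 3·-30 + 1·-9 + -2·-4 + 1·0 = -91
  a_7 = 3·-91 + 1·-30 + -2·-9 + 1·-4 = -289
  a_8 = 3·-289 + 1·-91 + -2·-30 + 1·-9 = -907
  a_9 = 3·-907 + 1·-289 + -2·-91 + 1·-30 = -2858
  a_10 = 3·-2858 + 1·-907 + -2·-289 + 1·-91 = -8994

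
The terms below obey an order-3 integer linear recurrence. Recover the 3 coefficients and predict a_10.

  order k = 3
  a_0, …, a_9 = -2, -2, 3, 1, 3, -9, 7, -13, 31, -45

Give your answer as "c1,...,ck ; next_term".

  a_3 = -1·3 + 0·-2 + -2·-2 = 1
  a_4 = -1·1 + 0·3 + -2·-2 = 3
  a_5 = -1·3 + 0·1 + -2·3 = -9
  a_6 = -1·-9 + 0·3 + -2·1 = 7
  a_7 = -1·7 + 0·-9 + -2·3 = -13
  a_8 = -1·-13 + 0·7 + -2·-9 = 31
  a_9 = -1·31 + 0·-13 + -2·7 = -45
  a_10 = -1·-45 + 0·31 + -2·-13 = 71

-1,0,-2 ; 71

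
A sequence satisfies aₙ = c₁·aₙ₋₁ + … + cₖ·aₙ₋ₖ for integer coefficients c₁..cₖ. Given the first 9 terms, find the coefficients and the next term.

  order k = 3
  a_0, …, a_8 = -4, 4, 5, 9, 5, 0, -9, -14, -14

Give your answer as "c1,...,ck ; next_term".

  a_3 = 1·5 + 0·4 + -1·-4 = 9
  a_4 = 1·9 + 0·5 + -1·4 = 5
  a_5 = 1·5 + 0·9 + -1·5 = 0
  a_6 = 1·0 + 0·5 + -1·9 = -9
  a_7 = 1·-9 + 0·0 + -1·5 = -14
  a_8 = 1·-14 + 0·-9 + -1·0 = -14
  a_9 = 1·-14 + 0·-14 + -1·-9 = -5

1,0,-1 ; -5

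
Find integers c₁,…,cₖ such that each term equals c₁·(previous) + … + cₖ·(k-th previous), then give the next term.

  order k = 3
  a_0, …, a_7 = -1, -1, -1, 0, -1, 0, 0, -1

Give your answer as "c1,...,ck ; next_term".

-1,0,1 ; 1

  a_3 = -1·-1 + 0·-1 + 1·-1 = 0
  a_4 = -1·0 + 0·-1 + 1·-1 = -1
  a_5 = -1·-1 + 0·0 + 1·-1 = 0
  a_6 = -1·0 + 0·-1 + 1·0 = 0
  a_7 = -1·0 + 0·0 + 1·-1 = -1
  a_8 = -1·-1 + 0·0 + 1·0 = 1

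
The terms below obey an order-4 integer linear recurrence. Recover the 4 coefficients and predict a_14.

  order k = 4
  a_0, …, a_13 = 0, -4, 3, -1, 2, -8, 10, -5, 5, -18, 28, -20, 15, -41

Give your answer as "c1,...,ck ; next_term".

  a_4 = -1·-1 + -1·3 + -1·-4 + 1·0 = 2
  a_5 = -1·2 + -1·-1 + -1·3 + 1·-4 = -8
  a_6 = -1·-8 + -1·2 + -1·-1 + 1·3 = 10
  a_7 = -1·10 + -1·-8 + -1·2 + 1·-1 = -5
  a_8 = -1·-5 + -1·10 + -1·-8 + 1·2 = 5
  a_9 = -1·5 + -1·-5 + -1·10 + 1·-8 = -18
  a_10 = -1·-18 + -1·5 + -1·-5 + 1·10 = 28
  a_11 = -1·28 + -1·-18 + -1·5 + 1·-5 = -20
  a_12 = -1·-20 + -1·28 + -1·-18 + 1·5 = 15
  a_13 = -1·15 + -1·-20 + -1·28 + 1·-18 = -41
  a_14 = -1·-41 + -1·15 + -1·-20 + 1·28 = 74

-1,-1,-1,1 ; 74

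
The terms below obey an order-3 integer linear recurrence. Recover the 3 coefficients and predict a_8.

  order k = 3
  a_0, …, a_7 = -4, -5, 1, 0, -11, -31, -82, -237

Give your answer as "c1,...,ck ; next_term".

  a_3 = 3·1 + -1·-5 + 2·-4 = 0
  a_4 = 3·0 + -1·1 + 2·-5 = -11
  a_5 = 3·-11 + -1·0 + 2·1 = -31
  a_6 = 3·-31 + -1·-11 + 2·0 = -82
  a_7 = 3·-82 + -1·-31 + 2·-11 = -237
  a_8 = 3·-237 + -1·-82 + 2·-31 = -691

3,-1,2 ; -691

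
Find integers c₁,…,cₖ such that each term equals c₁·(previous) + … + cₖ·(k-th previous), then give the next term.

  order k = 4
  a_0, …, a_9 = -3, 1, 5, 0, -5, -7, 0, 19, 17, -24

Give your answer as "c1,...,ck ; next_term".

0,-2,-1,-2 ; -53

  a_4 = 0·0 + -2·5 + -1·1 + -2·-3 = -5
  a_5 = 0·-5 + -2·0 + -1·5 + -2·1 = -7
  a_6 = 0·-7 + -2·-5 + -1·0 + -2·5 = 0
  a_7 = 0·0 + -2·-7 + -1·-5 + -2·0 = 19
  a_8 = 0·19 + -2·0 + -1·-7 + -2·-5 = 17
  a_9 = 0·17 + -2·19 + -1·0 + -2·-7 = -24
  a_10 = 0·-24 + -2·17 + -1·19 + -2·0 = -53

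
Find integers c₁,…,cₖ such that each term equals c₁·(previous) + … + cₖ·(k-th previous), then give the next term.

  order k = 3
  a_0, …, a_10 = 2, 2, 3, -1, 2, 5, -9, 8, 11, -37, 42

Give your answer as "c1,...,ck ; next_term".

  a_3 = -1·3 + -1·2 + 2·2 = -1
  a_4 = -1·-1 + -1·3 + 2·2 = 2
  a_5 = -1·2 + -1·-1 + 2·3 = 5
  a_6 = -1·5 + -1·2 + 2·-1 = -9
  a_7 = -1·-9 + -1·5 + 2·2 = 8
  a_8 = -1·8 + -1·-9 + 2·5 = 11
  a_9 = -1·11 + -1·8 + 2·-9 = -37
  a_10 = -1·-37 + -1·11 + 2·8 = 42
  a_11 = -1·42 + -1·-37 + 2·11 = 17

-1,-1,2 ; 17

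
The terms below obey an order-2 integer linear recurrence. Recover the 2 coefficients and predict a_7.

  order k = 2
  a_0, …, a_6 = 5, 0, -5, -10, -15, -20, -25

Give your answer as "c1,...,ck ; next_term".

2,-1 ; -30

  a_2 = 2·0 + -1·5 = -5
  a_3 = 2·-5 + -1·0 = -10
  a_4 = 2·-10 + -1·-5 = -15
  a_5 = 2·-15 + -1·-10 = -20
  a_6 = 2·-20 + -1·-15 = -25
  a_7 = 2·-25 + -1·-20 = -30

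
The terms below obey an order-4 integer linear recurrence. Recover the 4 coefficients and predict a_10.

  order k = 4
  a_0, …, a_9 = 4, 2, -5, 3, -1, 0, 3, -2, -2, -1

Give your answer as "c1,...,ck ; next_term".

0,-1,-1,-1 ; 1

  a_4 = 0·3 + -1·-5 + -1·2 + -1·4 = -1
  a_5 = 0·-1 + -1·3 + -1·-5 + -1·2 = 0
  a_6 = 0·0 + -1·-1 + -1·3 + -1·-5 = 3
  a_7 = 0·3 + -1·0 + -1·-1 + -1·3 = -2
  a_8 = 0·-2 + -1·3 + -1·0 + -1·-1 = -2
  a_9 = 0·-2 + -1·-2 + -1·3 + -1·0 = -1
  a_10 = 0·-1 + -1·-2 + -1·-2 + -1·3 = 1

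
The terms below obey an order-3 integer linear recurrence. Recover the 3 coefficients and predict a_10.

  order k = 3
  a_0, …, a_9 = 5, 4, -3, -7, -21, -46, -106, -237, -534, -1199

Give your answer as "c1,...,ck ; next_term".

2,1,-1 ; -2695

  a_3 = 2·-3 + 1·4 + -1·5 = -7
  a_4 = 2·-7 + 1·-3 + -1·4 = -21
  a_5 = 2·-21 + 1·-7 + -1·-3 = -46
  a_6 = 2·-46 + 1·-21 + -1·-7 = -106
  a_7 = 2·-106 + 1·-46 + -1·-21 = -237
  a_8 = 2·-237 + 1·-106 + -1·-46 = -534
  a_9 = 2·-534 + 1·-237 + -1·-106 = -1199
  a_10 = 2·-1199 + 1·-534 + -1·-237 = -2695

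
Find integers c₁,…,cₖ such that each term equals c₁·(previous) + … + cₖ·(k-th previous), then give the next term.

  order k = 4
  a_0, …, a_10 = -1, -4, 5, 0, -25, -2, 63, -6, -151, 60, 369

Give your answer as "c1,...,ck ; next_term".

1,-3,3,-2 ; -252

  a_4 = 1·0 + -3·5 + 3·-4 + -2·-1 = -25
  a_5 = 1·-25 + -3·0 + 3·5 + -2·-4 = -2
  a_6 = 1·-2 + -3·-25 + 3·0 + -2·5 = 63
  a_7 = 1·63 + -3·-2 + 3·-25 + -2·0 = -6
  a_8 = 1·-6 + -3·63 + 3·-2 + -2·-25 = -151
  a_9 = 1·-151 + -3·-6 + 3·63 + -2·-2 = 60
  a_10 = 1·60 + -3·-151 + 3·-6 + -2·63 = 369
  a_11 = 1·369 + -3·60 + 3·-151 + -2·-6 = -252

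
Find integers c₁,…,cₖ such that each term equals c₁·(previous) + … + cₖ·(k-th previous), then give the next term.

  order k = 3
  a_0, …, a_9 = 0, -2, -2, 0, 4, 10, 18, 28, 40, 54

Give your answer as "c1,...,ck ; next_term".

3,-3,1 ; 70

  a_3 = 3·-2 + -3·-2 + 1·0 = 0
  a_4 = 3·0 + -3·-2 + 1·-2 = 4
  a_5 = 3·4 + -3·0 + 1·-2 = 10
  a_6 = 3·10 + -3·4 + 1·0 = 18
  a_7 = 3·18 + -3·10 + 1·4 = 28
  a_8 = 3·28 + -3·18 + 1·10 = 40
  a_9 = 3·40 + -3·28 + 1·18 = 54
  a_10 = 3·54 + -3·40 + 1·28 = 70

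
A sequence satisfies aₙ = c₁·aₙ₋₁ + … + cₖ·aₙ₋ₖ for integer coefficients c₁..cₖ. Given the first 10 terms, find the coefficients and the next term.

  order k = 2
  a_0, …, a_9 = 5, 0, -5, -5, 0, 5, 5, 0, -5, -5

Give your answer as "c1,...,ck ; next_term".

1,-1 ; 0

  a_2 = 1·0 + -1·5 = -5
  a_3 = 1·-5 + -1·0 = -5
  a_4 = 1·-5 + -1·-5 = 0
  a_5 = 1·0 + -1·-5 = 5
  a_6 = 1·5 + -1·0 = 5
  a_7 = 1·5 + -1·5 = 0
  a_8 = 1·0 + -1·5 = -5
  a_9 = 1·-5 + -1·0 = -5
  a_10 = 1·-5 + -1·-5 = 0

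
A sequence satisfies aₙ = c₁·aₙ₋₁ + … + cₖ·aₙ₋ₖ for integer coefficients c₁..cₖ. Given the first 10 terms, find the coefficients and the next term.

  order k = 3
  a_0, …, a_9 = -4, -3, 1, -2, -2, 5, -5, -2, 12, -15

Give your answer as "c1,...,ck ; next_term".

  a_3 = -1·1 + -1·-3 + 1·-4 = -2
  a_4 = -1·-2 + -1·1 + 1·-3 = -2
  a_5 = -1·-2 + -1·-2 + 1·1 = 5
  a_6 = -1·5 + -1·-2 + 1·-2 = -5
  a_7 = -1·-5 + -1·5 + 1·-2 = -2
  a_8 = -1·-2 + -1·-5 + 1·5 = 12
  a_9 = -1·12 + -1·-2 + 1·-5 = -15
  a_10 = -1·-15 + -1·12 + 1·-2 = 1

-1,-1,1 ; 1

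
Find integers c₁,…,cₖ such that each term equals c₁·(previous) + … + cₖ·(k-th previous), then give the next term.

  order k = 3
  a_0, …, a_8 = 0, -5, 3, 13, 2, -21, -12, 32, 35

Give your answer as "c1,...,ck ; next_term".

  a_3 = 1·3 + -2·-5 + 1·0 = 13
  a_4 = 1·13 + -2·3 + 1·-5 = 2
  a_5 = 1·2 + -2·13 + 1·3 = -21
  a_6 = 1·-21 + -2·2 + 1·13 = -12
  a_7 = 1·-12 + -2·-21 + 1·2 = 32
  a_8 = 1·32 + -2·-12 + 1·-21 = 35
  a_9 = 1·35 + -2·32 + 1·-12 = -41

1,-2,1 ; -41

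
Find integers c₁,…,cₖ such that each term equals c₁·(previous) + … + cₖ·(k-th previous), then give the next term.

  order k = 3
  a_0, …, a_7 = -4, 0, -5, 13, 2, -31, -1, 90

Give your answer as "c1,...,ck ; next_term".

-1,-3,-2 ; -25

  a_3 = -1·-5 + -3·0 + -2·-4 = 13
  a_4 = -1·13 + -3·-5 + -2·0 = 2
  a_5 = -1·2 + -3·13 + -2·-5 = -31
  a_6 = -1·-31 + -3·2 + -2·13 = -1
  a_7 = -1·-1 + -3·-31 + -2·2 = 90
  a_8 = -1·90 + -3·-1 + -2·-31 = -25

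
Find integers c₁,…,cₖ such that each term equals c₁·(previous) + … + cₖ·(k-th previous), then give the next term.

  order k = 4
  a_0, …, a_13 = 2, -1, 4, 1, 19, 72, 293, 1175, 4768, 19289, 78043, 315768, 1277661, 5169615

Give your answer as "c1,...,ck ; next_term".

  a_4 = 3·1 + 3·4 + 4·-1 + 4·2 = 19
  a_5 = 3·19 + 3·1 + 4·4 + 4·-1 = 72
  a_6 = 3·72 + 3·19 + 4·1 + 4·4 = 293
  a_7 = 3·293 + 3·72 + 4·19 + 4·1 = 1175
  a_8 = 3·1175 + 3·293 + 4·72 + 4·19 = 4768
  a_9 = 3·4768 + 3·1175 + 4·293 + 4·72 = 19289
  a_10 = 3·19289 + 3·4768 + 4·1175 + 4·293 = 78043
  a_11 = 3·78043 + 3·19289 + 4·4768 + 4·1175 = 315768
  a_12 = 3·315768 + 3·78043 + 4·19289 + 4·4768 = 1277661
  a_13 = 3·1277661 + 3·315768 + 4·78043 + 4·19289 = 5169615
  a_14 = 3·5169615 + 3·1277661 + 4·315768 + 4·78043 = 20917072

3,3,4,4 ; 20917072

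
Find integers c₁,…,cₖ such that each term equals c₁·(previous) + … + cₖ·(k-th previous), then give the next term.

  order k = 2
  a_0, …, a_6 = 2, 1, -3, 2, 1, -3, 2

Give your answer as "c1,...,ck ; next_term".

  a_2 = -1·1 + -1·2 = -3
  a_3 = -1·-3 + -1·1 = 2
  a_4 = -1·2 + -1·-3 = 1
  a_5 = -1·1 + -1·2 = -3
  a_6 = -1·-3 + -1·1 = 2
  a_7 = -1·2 + -1·-3 = 1

-1,-1 ; 1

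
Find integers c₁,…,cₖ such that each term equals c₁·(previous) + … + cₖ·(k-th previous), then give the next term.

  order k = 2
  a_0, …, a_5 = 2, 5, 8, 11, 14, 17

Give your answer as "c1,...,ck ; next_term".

2,-1 ; 20

  a_2 = 2·5 + -1·2 = 8
  a_3 = 2·8 + -1·5 = 11
  a_4 = 2·11 + -1·8 = 14
  a_5 = 2·14 + -1·11 = 17
  a_6 = 2·17 + -1·14 = 20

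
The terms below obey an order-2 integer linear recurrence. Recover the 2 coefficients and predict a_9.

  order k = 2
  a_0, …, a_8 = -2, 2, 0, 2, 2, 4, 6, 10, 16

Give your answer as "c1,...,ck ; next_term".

1,1 ; 26

  a_2 = 1·2 + 1·-2 = 0
  a_3 = 1·0 + 1·2 = 2
  a_4 = 1·2 + 1·0 = 2
  a_5 = 1·2 + 1·2 = 4
  a_6 = 1·4 + 1·2 = 6
  a_7 = 1·6 + 1·4 = 10
  a_8 = 1·10 + 1·6 = 16
  a_9 = 1·16 + 1·10 = 26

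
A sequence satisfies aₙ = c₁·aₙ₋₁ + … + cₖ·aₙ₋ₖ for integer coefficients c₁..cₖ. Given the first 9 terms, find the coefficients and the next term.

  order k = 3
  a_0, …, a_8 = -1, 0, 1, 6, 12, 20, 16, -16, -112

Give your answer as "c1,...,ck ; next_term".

2,0,-4 ; -288

  a_3 = 2·1 + 0·0 + -4·-1 = 6
  a_4 = 2·6 + 0·1 + -4·0 = 12
  a_5 = 2·12 + 0·6 + -4·1 = 20
  a_6 = 2·20 + 0·12 + -4·6 = 16
  a_7 = 2·16 + 0·20 + -4·12 = -16
  a_8 = 2·-16 + 0·16 + -4·20 = -112
  a_9 = 2·-112 + 0·-16 + -4·16 = -288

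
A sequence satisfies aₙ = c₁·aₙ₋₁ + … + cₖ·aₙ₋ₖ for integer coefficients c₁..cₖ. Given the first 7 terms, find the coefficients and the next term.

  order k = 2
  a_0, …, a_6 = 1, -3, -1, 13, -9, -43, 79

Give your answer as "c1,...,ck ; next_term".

-1,-4 ; 93

  a_2 = -1·-3 + -4·1 = -1
  a_3 = -1·-1 + -4·-3 = 13
  a_4 = -1·13 + -4·-1 = -9
  a_5 = -1·-9 + -4·13 = -43
  a_6 = -1·-43 + -4·-9 = 79
  a_7 = -1·79 + -4·-43 = 93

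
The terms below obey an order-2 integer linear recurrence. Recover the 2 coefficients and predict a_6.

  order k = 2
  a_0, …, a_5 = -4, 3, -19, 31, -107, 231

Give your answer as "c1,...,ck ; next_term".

  a_2 = -1·3 + 4·-4 = -19
  a_3 = -1·-19 + 4·3 = 31
  a_4 = -1·31 + 4·-19 = -107
  a_5 = -1·-107 + 4·31 = 231
  a_6 = -1·231 + 4·-107 = -659

-1,4 ; -659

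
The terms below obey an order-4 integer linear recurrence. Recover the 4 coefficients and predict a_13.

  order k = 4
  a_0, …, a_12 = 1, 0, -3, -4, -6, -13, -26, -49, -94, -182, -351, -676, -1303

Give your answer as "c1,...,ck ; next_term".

  a_4 = 1·-4 + 1·-3 + 1·0 + 1·1 = -6
  a_5 = 1·-6 + 1·-4 + 1·-3 + 1·0 = -13
  a_6 = 1·-13 + 1·-6 + 1·-4 + 1·-3 = -26
  a_7 = 1·-26 + 1·-13 + 1·-6 + 1·-4 = -49
  a_8 = 1·-49 + 1·-26 + 1·-13 + 1·-6 = -94
  a_9 = 1·-94 + 1·-49 + 1·-26 + 1·-13 = -182
  a_10 = 1·-182 + 1·-94 + 1·-49 + 1·-26 = -351
  a_11 = 1·-351 + 1·-182 + 1·-94 + 1·-49 = -676
  a_12 = 1·-676 + 1·-351 + 1·-182 + 1·-94 = -1303
  a_13 = 1·-1303 + 1·-676 + 1·-351 + 1·-182 = -2512

1,1,1,1 ; -2512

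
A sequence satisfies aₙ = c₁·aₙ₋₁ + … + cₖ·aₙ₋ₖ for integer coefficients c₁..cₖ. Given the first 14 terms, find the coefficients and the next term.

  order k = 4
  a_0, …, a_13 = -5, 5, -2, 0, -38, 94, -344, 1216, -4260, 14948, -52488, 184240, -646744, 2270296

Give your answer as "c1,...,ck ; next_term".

-2,4,-4,2 ; -7969504

  a_4 = -2·0 + 4·-2 + -4·5 + 2·-5 = -38
  a_5 = -2·-38 + 4·0 + -4·-2 + 2·5 = 94
  a_6 = -2·94 + 4·-38 + -4·0 + 2·-2 = -344
  a_7 = -2·-344 + 4·94 + -4·-38 + 2·0 = 1216
  a_8 = -2·1216 + 4·-344 + -4·94 + 2·-38 = -4260
  a_9 = -2·-4260 + 4·1216 + -4·-344 + 2·94 = 14948
  a_10 = -2·14948 + 4·-4260 + -4·1216 + 2·-344 = -52488
  a_11 = -2·-52488 + 4·14948 + -4·-4260 + 2·1216 = 184240
  a_12 = -2·184240 + 4·-52488 + -4·14948 + 2·-4260 = -646744
  a_13 = -2·-646744 + 4·184240 + -4·-52488 + 2·14948 = 2270296
  a_14 = -2·2270296 + 4·-646744 + -4·184240 + 2·-52488 = -7969504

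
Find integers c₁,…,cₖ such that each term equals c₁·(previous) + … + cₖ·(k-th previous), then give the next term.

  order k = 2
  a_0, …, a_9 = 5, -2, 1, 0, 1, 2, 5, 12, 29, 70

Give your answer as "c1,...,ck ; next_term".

2,1 ; 169

  a_2 = 2·-2 + 1·5 = 1
  a_3 = 2·1 + 1·-2 = 0
  a_4 = 2·0 + 1·1 = 1
  a_5 = 2·1 + 1·0 = 2
  a_6 = 2·2 + 1·1 = 5
  a_7 = 2·5 + 1·2 = 12
  a_8 = 2·12 + 1·5 = 29
  a_9 = 2·29 + 1·12 = 70
  a_10 = 2·70 + 1·29 = 169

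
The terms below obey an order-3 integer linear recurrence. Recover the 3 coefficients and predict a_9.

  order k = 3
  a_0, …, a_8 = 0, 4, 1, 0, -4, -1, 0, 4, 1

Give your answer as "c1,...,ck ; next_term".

0,0,-1 ; 0

  a_3 = 0·1 + 0·4 + -1·0 = 0
  a_4 = 0·0 + 0·1 + -1·4 = -4
  a_5 = 0·-4 + 0·0 + -1·1 = -1
  a_6 = 0·-1 + 0·-4 + -1·0 = 0
  a_7 = 0·0 + 0·-1 + -1·-4 = 4
  a_8 = 0·4 + 0·0 + -1·-1 = 1
  a_9 = 0·1 + 0·4 + -1·0 = 0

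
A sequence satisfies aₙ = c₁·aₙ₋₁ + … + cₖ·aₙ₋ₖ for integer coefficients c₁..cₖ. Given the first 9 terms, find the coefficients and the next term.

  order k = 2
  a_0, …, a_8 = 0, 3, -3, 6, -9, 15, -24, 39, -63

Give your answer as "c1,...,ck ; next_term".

-1,1 ; 102

  a_2 = -1·3 + 1·0 = -3
  a_3 = -1·-3 + 1·3 = 6
  a_4 = -1·6 + 1·-3 = -9
  a_5 = -1·-9 + 1·6 = 15
  a_6 = -1·15 + 1·-9 = -24
  a_7 = -1·-24 + 1·15 = 39
  a_8 = -1·39 + 1·-24 = -63
  a_9 = -1·-63 + 1·39 = 102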